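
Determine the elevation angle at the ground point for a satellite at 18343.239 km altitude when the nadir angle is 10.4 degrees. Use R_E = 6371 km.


r = R_E + alt = 24714.2390 km
Law of sines in the satellite / Earth-center / ground-point triangle:
  sin(nadir)/R_E = sin(90 + el)/r  =>  cos(el) = (r/R_E)*sin(nadir)
cos(el) = (24714.2390 / 6371.0000) * sin(10.4 deg) = 0.7002658
el = arccos(0.7002658) = 45.5517 deg
(Earth-central angle = 90 - nadir - el = 34.0483 deg)

45.5517 degrees


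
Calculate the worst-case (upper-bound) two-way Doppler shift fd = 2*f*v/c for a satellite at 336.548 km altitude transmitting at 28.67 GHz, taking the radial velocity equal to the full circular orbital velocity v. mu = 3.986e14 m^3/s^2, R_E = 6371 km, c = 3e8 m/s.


r = 6.707548e+06 m
v = sqrt(mu/r) = 7708.7995 m/s (worst-case radial velocity)
f = 28.67 GHz = 2.867e+10 Hz
fd = 2*f*v/c = 2*2.867e+10*7708.7995/3.0e+08
fd = 1.4734086e+06 Hz

1.4734e+06 Hz


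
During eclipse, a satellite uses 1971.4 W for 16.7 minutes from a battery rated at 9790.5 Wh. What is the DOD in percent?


E_used = P * t / 60 = 1971.4 * 16.7 / 60 = 548.7063 Wh
DOD = E_used / E_total * 100 = 548.7063 / 9790.5 * 100
DOD = 5.6045 %

5.6045 %


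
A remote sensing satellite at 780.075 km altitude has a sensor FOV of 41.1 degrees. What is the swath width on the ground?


FOV = 41.1 deg = 0.7173303 rad
swath = 2 * alt * tan(FOV/2) = 2 * 780.075 * tan(0.3586652)
swath = 2 * 780.075 * 0.3748797
swath = 584.8685 km

584.8685 km


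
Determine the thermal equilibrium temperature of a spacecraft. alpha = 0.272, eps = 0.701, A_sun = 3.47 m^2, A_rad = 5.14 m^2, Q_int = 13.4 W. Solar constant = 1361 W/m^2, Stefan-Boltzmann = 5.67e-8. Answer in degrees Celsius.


Numerator = alpha*S*A_sun + Q_int = 0.272*1361*3.47 + 13.4 = 1297.9662 W
Denominator = eps*sigma*A_rad = 0.701*5.67e-8*5.14 = 2.0429804e-07 W/K^4
T^4 = 6.3532976e+09 K^4
T = 282.3253 K = 9.1753 C

9.1753 degrees Celsius


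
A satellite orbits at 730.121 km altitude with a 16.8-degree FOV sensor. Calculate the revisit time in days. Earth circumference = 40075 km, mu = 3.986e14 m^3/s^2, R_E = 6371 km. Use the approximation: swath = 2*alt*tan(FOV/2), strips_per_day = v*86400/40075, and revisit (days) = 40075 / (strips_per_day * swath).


swath = 2*730.121*tan(0.1466077) = 215.6298 km
v = sqrt(mu/r) = 7492.1280 m/s = 7.4921 km/s
strips/day = v*86400/40075 = 7.4921*86400/40075 = 16.1527
coverage/day = strips * swath = 16.1527 * 215.6298 = 3483.0053 km
revisit = 40075 / 3483.0053 = 11.5059 days

11.5059 days


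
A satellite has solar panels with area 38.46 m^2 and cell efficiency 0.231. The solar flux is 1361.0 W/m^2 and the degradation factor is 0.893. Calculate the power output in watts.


P = area * eta * S * degradation
P = 38.46 * 0.231 * 1361.0 * 0.893
P = 10797.6897 W

10797.6897 W


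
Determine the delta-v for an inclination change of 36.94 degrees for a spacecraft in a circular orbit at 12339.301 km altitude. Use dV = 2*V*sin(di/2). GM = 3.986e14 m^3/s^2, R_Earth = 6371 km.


r = 18710.3010 km = 1.8710301e+07 m
V = sqrt(mu/r) = 4615.6010 m/s
di = 36.94 deg = 0.6447246 rad
dV = 2*V*sin(di/2) = 2*4615.6010*sin(0.3223623)
dV = 2924.5193 m/s = 2.9245 km/s

2.9245 km/s


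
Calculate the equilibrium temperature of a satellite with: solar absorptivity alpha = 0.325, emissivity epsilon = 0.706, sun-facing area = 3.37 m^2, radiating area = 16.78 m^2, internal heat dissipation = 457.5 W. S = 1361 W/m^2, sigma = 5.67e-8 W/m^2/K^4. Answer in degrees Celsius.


Numerator = alpha*S*A_sun + Q_int = 0.325*1361*3.37 + 457.5 = 1948.1353 W
Denominator = eps*sigma*A_rad = 0.706*5.67e-8*16.78 = 6.7170676e-07 W/K^4
T^4 = 2.9002764e+09 K^4
T = 232.0651 K = -41.0849 C

-41.0849 degrees Celsius


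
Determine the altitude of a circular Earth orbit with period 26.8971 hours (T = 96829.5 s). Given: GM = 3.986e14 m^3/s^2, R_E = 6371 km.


T = 96829.5 s
r = (mu*T^2/(4*pi^2))^(1/3) = (3.986e14 * 96829.5^2 / (4*pi^2))^(1/3)
r = 4.5575451e+07 m = 45575.4514 km
alt = r - R_E = 45575.4514 - 6371 = 39204.4514 km

39204.4514 km


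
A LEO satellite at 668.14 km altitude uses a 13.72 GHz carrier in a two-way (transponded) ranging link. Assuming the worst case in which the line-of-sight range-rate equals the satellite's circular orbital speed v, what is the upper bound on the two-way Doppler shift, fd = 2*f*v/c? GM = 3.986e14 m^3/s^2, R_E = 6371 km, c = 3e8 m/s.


r = 7.03914e+06 m
v = sqrt(mu/r) = 7525.0406 m/s (worst-case radial velocity)
f = 13.72 GHz = 1.372e+10 Hz
fd = 2*f*v/c = 2*1.372e+10*7525.0406/3.0e+08
fd = 688290.3775 Hz

688290.3775 Hz


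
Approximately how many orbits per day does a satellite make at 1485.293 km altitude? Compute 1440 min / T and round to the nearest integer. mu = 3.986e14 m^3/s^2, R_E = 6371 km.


r = 7.856293e+06 m
T = 2*pi*sqrt(r^3/mu) = 6930.0717 s = 115.5012 min
revs/day = 1440 / 115.5012 = 12.4674
Rounded: 12 revolutions per day

12 revolutions per day


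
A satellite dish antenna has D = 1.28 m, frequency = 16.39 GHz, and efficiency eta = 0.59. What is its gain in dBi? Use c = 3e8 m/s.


lambda = c/f = 3e8 / 1.639e+10 = 0.01830384 m
G = eta*(pi*D/lambda)^2 = 0.59*(pi*1.28/0.01830384)^2
G = 28476.5317 (linear)
G = 10*log10(28476.5317) = 44.5449 dBi

44.5449 dBi


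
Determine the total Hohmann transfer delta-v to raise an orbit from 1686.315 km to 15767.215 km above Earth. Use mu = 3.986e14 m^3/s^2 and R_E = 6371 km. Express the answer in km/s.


r1 = 8057.3150 km = 8.057315e+06 m
r2 = 22138.2150 km = 2.2138215e+07 m
dv1 = sqrt(mu/r1)*(sqrt(2*r2/(r1+r2)) - 1) = 1483.5031 m/s
dv2 = sqrt(mu/r2)*(1 - sqrt(2*r1/(r1+r2))) = 1143.4196 m/s
total dv = |dv1| + |dv2| = 1483.5031 + 1143.4196 = 2626.9228 m/s = 2.6269 km/s

2.6269 km/s


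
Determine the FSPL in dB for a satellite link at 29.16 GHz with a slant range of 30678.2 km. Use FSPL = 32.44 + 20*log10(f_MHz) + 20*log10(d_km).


f = 29.16 GHz = 29160.0000 MHz
d = 30678.2 km
FSPL = 32.44 + 20*log10(29160.0000) + 20*log10(30678.2)
FSPL = 32.44 + 89.2958 + 89.7366
FSPL = 211.4723 dB

211.4723 dB


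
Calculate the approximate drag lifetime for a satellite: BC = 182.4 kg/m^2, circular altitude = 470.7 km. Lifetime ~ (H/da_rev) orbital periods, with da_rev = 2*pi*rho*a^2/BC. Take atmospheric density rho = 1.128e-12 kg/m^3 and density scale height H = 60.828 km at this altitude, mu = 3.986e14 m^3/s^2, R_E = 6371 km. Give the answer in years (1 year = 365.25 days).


a = R_E + alt = 6841.7000 km = 6.8417e+06 m
da_rev = 2*pi*rho*a^2/BC = 2*pi*1.128e-12*(6.8417e+06)^2/182.4 = 1.818830 m per revolution
N = H/da_rev = 60828.0000 m / 1.818830 m = 33443.4713 revolutions
P = 2*pi*sqrt(a^3/mu) = 5631.9302 s
lifetime = N*P = 33443.4713 * 5631.9302 = 1.883513e+08 s = 2179.9918 days
years = 2179.9918 / 365.25 = 5.9685 years

5.9685 years


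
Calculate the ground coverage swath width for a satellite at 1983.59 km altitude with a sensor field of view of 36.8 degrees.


FOV = 36.8 deg = 0.6422812 rad
swath = 2 * alt * tan(FOV/2) = 2 * 1983.59 * tan(0.3211406)
swath = 2 * 1983.59 * 0.3326557
swath = 1319.7051 km

1319.7051 km


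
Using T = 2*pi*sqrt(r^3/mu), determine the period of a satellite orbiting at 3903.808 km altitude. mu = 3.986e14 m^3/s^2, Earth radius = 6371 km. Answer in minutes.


r = 10274.8080 km = 1.0274808e+07 m
T = 2*pi*sqrt(r^3/mu) = 2*pi*sqrt(1.0847287e+21 / 3.986e14)
T = 10365.0594 s = 172.7510 min

172.7510 minutes


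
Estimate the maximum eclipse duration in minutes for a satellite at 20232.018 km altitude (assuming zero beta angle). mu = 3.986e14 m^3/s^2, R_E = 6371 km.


r = 26603.0180 km
T = 719.7080 min
Eclipse fraction = arcsin(R_E/r)/pi = arcsin(6371.0000/26603.0180)/pi
= arcsin(0.2394841)/pi = 0.0769783
Eclipse duration = 0.0769783 * 719.7080 = 55.4019 min

55.4019 minutes


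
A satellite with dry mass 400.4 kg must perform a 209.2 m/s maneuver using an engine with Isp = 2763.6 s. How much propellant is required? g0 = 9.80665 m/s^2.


ve = Isp * g0 = 2763.6 * 9.80665 = 27101.657940 m/s
mass ratio = exp(dv/ve) = exp(209.2/27101.657940) = 1.00774895
m_prop = m_dry * (mr - 1) = 400.4 * (1.00774895 - 1)
m_prop = 3.1027 kg

3.1027 kg


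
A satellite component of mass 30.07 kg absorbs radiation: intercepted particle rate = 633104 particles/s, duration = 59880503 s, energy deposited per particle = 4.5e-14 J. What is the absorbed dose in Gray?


Total energy deposited = rate * time * E_per
  = 633104 * 59880503 * 4.5e-14 = 1.7060 J
Dose = E_total / mass = 1.7060 / 30.07
Dose = 0.0567335 Gy

0.0567 Gy


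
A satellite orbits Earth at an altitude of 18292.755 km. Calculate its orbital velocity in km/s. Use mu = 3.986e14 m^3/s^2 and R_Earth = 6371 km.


r = R_E + alt = 6371.0 + 18292.755 = 24663.7550 km = 2.4663755e+07 m
v = sqrt(mu/r) = sqrt(3.986e14 / 2.4663755e+07) = 4020.1203 m/s = 4.0201 km/s

4.0201 km/s


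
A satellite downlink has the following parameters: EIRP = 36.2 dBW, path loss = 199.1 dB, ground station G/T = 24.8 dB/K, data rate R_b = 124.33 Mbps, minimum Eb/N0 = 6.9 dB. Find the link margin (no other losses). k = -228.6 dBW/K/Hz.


C/N0 = EIRP - FSPL + G/T - k = 36.2 - 199.1 + 24.8 - (-228.6)
C/N0 = 90.5000 dB-Hz
R_b = 124.33 Mbps = 1.2433e+08 bps -> 10*log10(R_b) = 80.9458 dB-Hz
Eb/N0 = C/N0 - 10*log10(R_b) = 90.5000 - 80.9458 = 9.5542 dB
Margin = Eb/N0 - Eb/N0_req = 9.5542 - 6.9 = 2.6542 dB (link closes)

2.6542 dB


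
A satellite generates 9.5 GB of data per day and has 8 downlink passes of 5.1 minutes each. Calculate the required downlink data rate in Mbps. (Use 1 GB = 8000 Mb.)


total contact time = 8 * 5.1 * 60 = 2448.0000 s
data = 9.5 GB = 76000.0000 Mb
rate = 76000.0000 / 2448.0000 = 31.0458 Mbps

31.0458 Mbps


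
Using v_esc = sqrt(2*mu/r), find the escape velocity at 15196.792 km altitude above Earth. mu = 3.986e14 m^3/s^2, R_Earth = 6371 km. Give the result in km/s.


r = 6371.0 + 15196.792 = 21567.7920 km = 2.1567792e+07 m
v_esc = sqrt(2*mu/r) = sqrt(2*3.986e14 / 2.1567792e+07)
v_esc = 6079.6811 m/s = 6.0797 km/s

6.0797 km/s


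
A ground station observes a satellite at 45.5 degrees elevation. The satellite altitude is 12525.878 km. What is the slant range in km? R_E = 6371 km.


h = 12525.878 km, el = 45.5 deg
d = -R_E*sin(el) + sqrt((R_E*sin(el))^2 + 2*R_E*h + h^2)
d = -6371.0000*sin(0.7941248) + sqrt((6371.0000*0.7132504)^2 + 2*6371.0000*12525.878 + 12525.878^2)
d = 13817.5635 km

13817.5635 km


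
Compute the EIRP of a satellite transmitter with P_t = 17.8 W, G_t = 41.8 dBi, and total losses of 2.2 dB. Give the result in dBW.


Pt = 17.8 W = 12.5042 dBW
EIRP = Pt_dBW + Gt - losses = 12.5042 + 41.8 - 2.2 = 52.1042 dBW

52.1042 dBW


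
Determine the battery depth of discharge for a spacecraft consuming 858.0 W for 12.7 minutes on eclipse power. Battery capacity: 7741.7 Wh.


E_used = P * t / 60 = 858.0 * 12.7 / 60 = 181.6100 Wh
DOD = E_used / E_total * 100 = 181.6100 / 7741.7 * 100
DOD = 2.3459 %

2.3459 %


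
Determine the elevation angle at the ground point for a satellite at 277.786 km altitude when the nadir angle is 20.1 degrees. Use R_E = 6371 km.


r = R_E + alt = 6648.7860 km
Law of sines in the satellite / Earth-center / ground-point triangle:
  sin(nadir)/R_E = sin(90 + el)/r  =>  cos(el) = (r/R_E)*sin(nadir)
cos(el) = (6648.7860 / 6371.0000) * sin(20.1 deg) = 0.3586438
el = arccos(0.3586438) = 68.9831 deg
(Earth-central angle = 90 - nadir - el = 0.9169316 deg)

68.9831 degrees


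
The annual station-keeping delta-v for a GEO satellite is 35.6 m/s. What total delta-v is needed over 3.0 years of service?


dV = rate * years = 35.6 * 3.0
dV = 106.8000 m/s

106.8000 m/s


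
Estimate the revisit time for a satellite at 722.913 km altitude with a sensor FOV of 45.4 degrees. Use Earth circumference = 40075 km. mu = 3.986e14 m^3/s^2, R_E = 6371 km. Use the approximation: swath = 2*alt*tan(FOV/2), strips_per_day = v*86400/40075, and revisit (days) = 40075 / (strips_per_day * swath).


swath = 2*722.913*tan(0.3961897) = 604.8021 km
v = sqrt(mu/r) = 7495.9334 m/s = 7.4959 km/s
strips/day = v*86400/40075 = 7.4959*86400/40075 = 16.1609
coverage/day = strips * swath = 16.1609 * 604.8021 = 9774.1552 km
revisit = 40075 / 9774.1552 = 4.1001 days

4.1001 days


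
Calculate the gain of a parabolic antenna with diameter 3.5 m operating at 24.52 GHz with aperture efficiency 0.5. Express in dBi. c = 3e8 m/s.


lambda = c/f = 3e8 / 2.452e+10 = 0.01223491 m
G = eta*(pi*D/lambda)^2 = 0.5*(pi*3.5/0.01223491)^2
G = 403835.2832 (linear)
G = 10*log10(403835.2832) = 56.0620 dBi

56.0620 dBi


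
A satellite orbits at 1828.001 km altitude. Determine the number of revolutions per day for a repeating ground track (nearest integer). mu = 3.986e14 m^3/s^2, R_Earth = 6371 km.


r = 8.199001e+06 m
T = 2*pi*sqrt(r^3/mu) = 7388.4379 s = 123.1406 min
revs/day = 1440 / 123.1406 = 11.6939
Rounded: 12 revolutions per day

12 revolutions per day


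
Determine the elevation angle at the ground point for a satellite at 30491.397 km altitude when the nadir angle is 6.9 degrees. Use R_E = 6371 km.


r = R_E + alt = 36862.3970 km
Law of sines in the satellite / Earth-center / ground-point triangle:
  sin(nadir)/R_E = sin(90 + el)/r  =>  cos(el) = (r/R_E)*sin(nadir)
cos(el) = (36862.3970 / 6371.0000) * sin(6.9 deg) = 0.6951078
el = arccos(0.6951078) = 45.9642 deg
(Earth-central angle = 90 - nadir - el = 37.1358 deg)

45.9642 degrees


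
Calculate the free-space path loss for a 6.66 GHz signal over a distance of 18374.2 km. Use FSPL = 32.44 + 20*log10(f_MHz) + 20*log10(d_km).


f = 6.66 GHz = 6660.0000 MHz
d = 18374.2 km
FSPL = 32.44 + 20*log10(6660.0000) + 20*log10(18374.2)
FSPL = 32.44 + 76.4695 + 85.2842
FSPL = 194.1937 dB

194.1937 dB


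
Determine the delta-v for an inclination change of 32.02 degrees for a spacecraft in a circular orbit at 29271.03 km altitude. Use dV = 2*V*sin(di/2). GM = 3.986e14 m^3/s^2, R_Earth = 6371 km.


r = 35642.0300 km = 3.564203e+07 m
V = sqrt(mu/r) = 3344.1630 m/s
di = 32.02 deg = 0.5588544 rad
dV = 2*V*sin(di/2) = 2*3344.1630*sin(0.2794272)
dV = 1844.6746 m/s = 1.8447 km/s

1.8447 km/s


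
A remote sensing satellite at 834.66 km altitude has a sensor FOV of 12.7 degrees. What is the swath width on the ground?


FOV = 12.7 deg = 0.2216568 rad
swath = 2 * alt * tan(FOV/2) = 2 * 834.66 * tan(0.1108284)
swath = 2 * 834.66 * 0.1112844
swath = 185.7693 km

185.7693 km


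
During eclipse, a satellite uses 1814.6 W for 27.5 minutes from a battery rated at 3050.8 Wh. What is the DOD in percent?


E_used = P * t / 60 = 1814.6 * 27.5 / 60 = 831.6917 Wh
DOD = E_used / E_total * 100 = 831.6917 / 3050.8 * 100
DOD = 27.2614 %

27.2614 %


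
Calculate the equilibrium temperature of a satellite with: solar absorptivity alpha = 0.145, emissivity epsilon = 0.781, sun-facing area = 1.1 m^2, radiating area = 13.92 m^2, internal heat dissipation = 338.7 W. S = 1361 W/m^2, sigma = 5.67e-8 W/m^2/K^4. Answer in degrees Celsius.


Numerator = alpha*S*A_sun + Q_int = 0.145*1361*1.1 + 338.7 = 555.7795 W
Denominator = eps*sigma*A_rad = 0.781*5.67e-8*13.92 = 6.1641518e-07 W/K^4
T^4 = 9.0163175e+08 K^4
T = 173.2835 K = -99.8665 C

-99.8665 degrees Celsius


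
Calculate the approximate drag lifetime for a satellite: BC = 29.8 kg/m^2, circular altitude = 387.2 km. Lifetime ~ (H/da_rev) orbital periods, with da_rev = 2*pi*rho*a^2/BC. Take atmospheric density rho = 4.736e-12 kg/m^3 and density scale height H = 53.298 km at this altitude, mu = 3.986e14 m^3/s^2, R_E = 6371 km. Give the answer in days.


a = R_E + alt = 6758.2000 km = 6.7582e+06 m
da_rev = 2*pi*rho*a^2/BC = 2*pi*4.736e-12*(6.7582e+06)^2/29.8 = 45.607617 m per revolution
N = H/da_rev = 53298.0000 m / 45.607617 m = 1168.6206 revolutions
P = 2*pi*sqrt(a^3/mu) = 5529.1425 s
lifetime = N*P = 1168.6206 * 5529.1425 = 6.4614698e+06 s = 74.7855 days

74.7855 days


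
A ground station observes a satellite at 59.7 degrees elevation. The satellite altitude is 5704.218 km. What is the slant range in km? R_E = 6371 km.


h = 5704.218 km, el = 59.7 deg
d = -R_E*sin(el) + sqrt((R_E*sin(el))^2 + 2*R_E*h + h^2)
d = -6371.0000*sin(1.0420) + sqrt((6371.0000*0.8633956)^2 + 2*6371.0000*5704.218 + 5704.218^2)
d = 6138.8461 km

6138.8461 km


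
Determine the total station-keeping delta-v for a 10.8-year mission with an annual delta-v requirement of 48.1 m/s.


dV = rate * years = 48.1 * 10.8
dV = 519.4800 m/s

519.4800 m/s


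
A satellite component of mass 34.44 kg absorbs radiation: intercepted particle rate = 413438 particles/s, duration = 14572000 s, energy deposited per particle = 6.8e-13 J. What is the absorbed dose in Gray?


Total energy deposited = rate * time * E_per
  = 413438 * 14572000 * 6.8e-13 = 4.0967 J
Dose = E_total / mass = 4.0967 / 34.44
Dose = 0.118953 Gy

0.1190 Gy


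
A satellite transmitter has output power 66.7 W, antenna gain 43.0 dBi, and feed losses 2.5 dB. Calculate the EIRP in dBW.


Pt = 66.7 W = 18.2413 dBW
EIRP = Pt_dBW + Gt - losses = 18.2413 + 43.0 - 2.5 = 58.7413 dBW

58.7413 dBW


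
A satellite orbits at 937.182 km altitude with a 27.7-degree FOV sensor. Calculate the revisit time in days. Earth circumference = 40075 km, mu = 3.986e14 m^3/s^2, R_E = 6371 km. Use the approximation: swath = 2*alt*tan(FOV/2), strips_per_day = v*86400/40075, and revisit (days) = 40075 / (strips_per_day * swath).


swath = 2*937.182*tan(0.2417281) = 462.1227 km
v = sqrt(mu/r) = 7385.2291 m/s = 7.3852 km/s
strips/day = v*86400/40075 = 7.3852*86400/40075 = 15.9222
coverage/day = strips * swath = 15.9222 * 462.1227 = 7358.0288 km
revisit = 40075 / 7358.0288 = 5.4464 days

5.4464 days


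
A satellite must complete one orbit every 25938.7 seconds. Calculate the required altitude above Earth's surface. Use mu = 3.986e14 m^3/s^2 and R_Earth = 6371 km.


T = 25938.7 s
r = (mu*T^2/(4*pi^2))^(1/3) = (3.986e14 * 25938.7^2 / (4*pi^2))^(1/3)
r = 1.8939041e+07 m = 18939.0413 km
alt = r - R_E = 18939.0413 - 6371 = 12568.0413 km

12568.0413 km


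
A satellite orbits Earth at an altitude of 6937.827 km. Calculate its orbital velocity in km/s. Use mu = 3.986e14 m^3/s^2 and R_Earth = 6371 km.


r = R_E + alt = 6371.0 + 6937.827 = 13308.8270 km = 1.3308827e+07 m
v = sqrt(mu/r) = sqrt(3.986e14 / 1.3308827e+07) = 5472.6637 m/s = 5.4727 km/s

5.4727 km/s


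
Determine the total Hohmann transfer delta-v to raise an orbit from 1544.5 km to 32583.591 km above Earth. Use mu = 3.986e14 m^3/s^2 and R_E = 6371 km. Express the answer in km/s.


r1 = 7915.5000 km = 7.9155e+06 m
r2 = 38954.5910 km = 3.8954591e+07 m
dv1 = sqrt(mu/r1)*(sqrt(2*r2/(r1+r2)) - 1) = 2052.7886 m/s
dv2 = sqrt(mu/r2)*(1 - sqrt(2*r1/(r1+r2))) = 1339.7471 m/s
total dv = |dv1| + |dv2| = 2052.7886 + 1339.7471 = 3392.5356 m/s = 3.3925 km/s

3.3925 km/s


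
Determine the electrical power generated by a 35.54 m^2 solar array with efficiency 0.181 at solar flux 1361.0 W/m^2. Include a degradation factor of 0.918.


P = area * eta * S * degradation
P = 35.54 * 0.181 * 1361.0 * 0.918
P = 8037.0525 W

8037.0525 W


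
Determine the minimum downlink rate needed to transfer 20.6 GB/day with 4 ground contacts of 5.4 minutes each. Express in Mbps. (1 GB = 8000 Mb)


total contact time = 4 * 5.4 * 60 = 1296.0000 s
data = 20.6 GB = 164800.0000 Mb
rate = 164800.0000 / 1296.0000 = 127.1605 Mbps

127.1605 Mbps


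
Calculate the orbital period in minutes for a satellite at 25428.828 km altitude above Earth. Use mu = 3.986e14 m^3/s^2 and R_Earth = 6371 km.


r = 31799.8280 km = 3.1799828e+07 m
T = 2*pi*sqrt(r^3/mu) = 2*pi*sqrt(3.215691e+22 / 3.986e14)
T = 56434.9803 s = 940.5830 min

940.5830 minutes


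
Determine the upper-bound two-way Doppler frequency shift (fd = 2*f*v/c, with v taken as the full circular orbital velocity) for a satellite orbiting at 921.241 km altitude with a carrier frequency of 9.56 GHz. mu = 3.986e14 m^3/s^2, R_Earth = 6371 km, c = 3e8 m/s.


r = 7.292241e+06 m
v = sqrt(mu/r) = 7393.2968 m/s (worst-case radial velocity)
f = 9.56 GHz = 9.56e+09 Hz
fd = 2*f*v/c = 2*9.56e+09*7393.2968/3.0e+08
fd = 471199.4489 Hz

471199.4489 Hz


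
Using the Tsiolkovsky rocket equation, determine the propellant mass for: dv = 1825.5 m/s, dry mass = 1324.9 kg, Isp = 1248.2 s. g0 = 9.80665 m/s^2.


ve = Isp * g0 = 1248.2 * 9.80665 = 12240.660530 m/s
mass ratio = exp(dv/ve) = exp(1825.5/12240.660530) = 1.16082866
m_prop = m_dry * (mr - 1) = 1324.9 * (1.16082866 - 1)
m_prop = 213.0819 kg

213.0819 kg


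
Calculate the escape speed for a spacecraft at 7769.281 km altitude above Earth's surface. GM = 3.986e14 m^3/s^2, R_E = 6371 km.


r = 6371.0 + 7769.281 = 14140.2810 km = 1.4140281e+07 m
v_esc = sqrt(2*mu/r) = sqrt(2*3.986e14 / 1.4140281e+07)
v_esc = 7508.5249 m/s = 7.5085 km/s

7.5085 km/s


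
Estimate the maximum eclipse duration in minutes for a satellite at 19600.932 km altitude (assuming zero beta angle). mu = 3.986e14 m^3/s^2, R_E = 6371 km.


r = 25971.9320 km
T = 694.2507 min
Eclipse fraction = arcsin(R_E/r)/pi = arcsin(6371.0000/25971.9320)/pi
= arcsin(0.2453033)/pi = 0.07888754
Eclipse duration = 0.07888754 * 694.2507 = 54.7677 min

54.7677 minutes


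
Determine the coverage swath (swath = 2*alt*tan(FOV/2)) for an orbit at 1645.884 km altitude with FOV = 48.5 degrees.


FOV = 48.5 deg = 0.8464847 rad
swath = 2 * alt * tan(FOV/2) = 2 * 1645.884 * tan(0.4232423)
swath = 2 * 1645.884 * 0.4504672
swath = 1482.8334 km

1482.8334 km


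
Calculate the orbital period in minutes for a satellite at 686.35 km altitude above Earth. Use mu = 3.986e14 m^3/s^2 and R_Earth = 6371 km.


r = 7057.3500 km = 7.05735e+06 m
T = 2*pi*sqrt(r^3/mu) = 2*pi*sqrt(3.5149971e+20 / 3.986e14)
T = 5900.2947 s = 98.3382 min

98.3382 minutes


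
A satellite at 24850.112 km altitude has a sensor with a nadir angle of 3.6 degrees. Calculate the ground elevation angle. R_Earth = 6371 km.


r = R_E + alt = 31221.1120 km
Law of sines in the satellite / Earth-center / ground-point triangle:
  sin(nadir)/R_E = sin(90 + el)/r  =>  cos(el) = (r/R_E)*sin(nadir)
cos(el) = (31221.1120 / 6371.0000) * sin(3.6 deg) = 0.3077052
el = arccos(0.3077052) = 72.0790 deg
(Earth-central angle = 90 - nadir - el = 14.3210 deg)

72.0790 degrees


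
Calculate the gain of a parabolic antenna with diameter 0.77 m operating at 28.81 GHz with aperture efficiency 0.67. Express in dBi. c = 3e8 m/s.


lambda = c/f = 3e8 / 2.881e+10 = 0.01041305 m
G = eta*(pi*D/lambda)^2 = 0.67*(pi*0.77/0.01041305)^2
G = 36157.6341 (linear)
G = 10*log10(36157.6341) = 45.5820 dBi

45.5820 dBi


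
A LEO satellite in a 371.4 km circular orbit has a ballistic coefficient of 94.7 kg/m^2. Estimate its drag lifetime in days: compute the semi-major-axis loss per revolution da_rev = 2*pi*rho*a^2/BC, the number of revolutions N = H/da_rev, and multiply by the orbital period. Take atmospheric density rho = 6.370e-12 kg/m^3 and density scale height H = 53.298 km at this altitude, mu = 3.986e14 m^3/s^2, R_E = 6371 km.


a = R_E + alt = 6742.4000 km = 6.7424e+06 m
da_rev = 2*pi*rho*a^2/BC = 2*pi*6.370e-12*(6.7424e+06)^2/94.7 = 19.213140 m per revolution
N = H/da_rev = 53298.0000 m / 19.213140 m = 2774.0390 revolutions
P = 2*pi*sqrt(a^3/mu) = 5509.7639 s
lifetime = N*P = 2774.0390 * 5509.7639 = 1.52843e+07 s = 176.9016 days

176.9016 days


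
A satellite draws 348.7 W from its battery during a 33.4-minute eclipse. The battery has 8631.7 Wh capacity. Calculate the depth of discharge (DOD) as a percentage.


E_used = P * t / 60 = 348.7 * 33.4 / 60 = 194.1097 Wh
DOD = E_used / E_total * 100 = 194.1097 / 8631.7 * 100
DOD = 2.2488 %

2.2488 %


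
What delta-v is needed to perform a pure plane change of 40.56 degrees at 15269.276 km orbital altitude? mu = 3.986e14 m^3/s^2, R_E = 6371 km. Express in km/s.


r = 21640.2760 km = 2.1640276e+07 m
V = sqrt(mu/r) = 4291.7780 m/s
di = 40.56 deg = 0.7079055 rad
dV = 2*V*sin(di/2) = 2*4291.7780*sin(0.3539528)
dV = 2975.1313 m/s = 2.9751 km/s

2.9751 km/s


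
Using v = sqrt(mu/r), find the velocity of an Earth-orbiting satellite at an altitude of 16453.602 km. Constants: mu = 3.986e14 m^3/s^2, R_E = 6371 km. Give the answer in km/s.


r = R_E + alt = 6371.0 + 16453.602 = 22824.6020 km = 2.2824602e+07 m
v = sqrt(mu/r) = sqrt(3.986e14 / 2.2824602e+07) = 4178.9487 m/s = 4.1789 km/s

4.1789 km/s


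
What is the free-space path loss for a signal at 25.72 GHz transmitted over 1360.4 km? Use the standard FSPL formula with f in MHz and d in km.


f = 25.72 GHz = 25720.0000 MHz
d = 1360.4 km
FSPL = 32.44 + 20*log10(25720.0000) + 20*log10(1360.4)
FSPL = 32.44 + 88.2054 + 62.6733
FSPL = 183.3188 dB

183.3188 dB


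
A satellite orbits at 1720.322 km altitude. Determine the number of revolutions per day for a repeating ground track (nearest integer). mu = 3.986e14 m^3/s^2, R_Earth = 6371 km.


r = 8.091322e+06 m
T = 2*pi*sqrt(r^3/mu) = 7243.3663 s = 120.7228 min
revs/day = 1440 / 120.7228 = 11.9282
Rounded: 12 revolutions per day

12 revolutions per day


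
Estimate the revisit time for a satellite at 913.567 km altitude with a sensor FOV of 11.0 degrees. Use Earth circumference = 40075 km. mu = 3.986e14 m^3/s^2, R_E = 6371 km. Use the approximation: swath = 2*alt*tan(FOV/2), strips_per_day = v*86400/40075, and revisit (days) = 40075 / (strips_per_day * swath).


swath = 2*913.567*tan(0.09599311) = 175.9330 km
v = sqrt(mu/r) = 7397.1900 m/s = 7.3972 km/s
strips/day = v*86400/40075 = 7.3972*86400/40075 = 15.9480
coverage/day = strips * swath = 15.9480 * 175.9330 = 2805.7843 km
revisit = 40075 / 2805.7843 = 14.2830 days

14.2830 days


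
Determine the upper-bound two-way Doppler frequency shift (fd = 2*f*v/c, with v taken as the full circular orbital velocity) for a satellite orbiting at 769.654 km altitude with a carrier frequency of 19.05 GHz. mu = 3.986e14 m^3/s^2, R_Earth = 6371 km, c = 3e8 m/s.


r = 7.140654e+06 m
v = sqrt(mu/r) = 7471.3598 m/s (worst-case radial velocity)
f = 19.05 GHz = 1.905e+10 Hz
fd = 2*f*v/c = 2*1.905e+10*7471.3598/3.0e+08
fd = 948862.6966 Hz

948862.6966 Hz


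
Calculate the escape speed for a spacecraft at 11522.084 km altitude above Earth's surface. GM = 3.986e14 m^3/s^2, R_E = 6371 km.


r = 6371.0 + 11522.084 = 17893.0840 km = 1.7893084e+07 m
v_esc = sqrt(2*mu/r) = sqrt(2*3.986e14 / 1.7893084e+07)
v_esc = 6674.8428 m/s = 6.6748 km/s

6.6748 km/s


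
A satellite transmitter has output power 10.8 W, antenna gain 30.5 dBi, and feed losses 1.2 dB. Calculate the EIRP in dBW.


Pt = 10.8 W = 10.3342 dBW
EIRP = Pt_dBW + Gt - losses = 10.3342 + 30.5 - 1.2 = 39.6342 dBW

39.6342 dBW


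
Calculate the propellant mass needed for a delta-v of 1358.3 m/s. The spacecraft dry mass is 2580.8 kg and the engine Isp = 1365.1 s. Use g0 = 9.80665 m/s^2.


ve = Isp * g0 = 1365.1 * 9.80665 = 13387.057915 m/s
mass ratio = exp(dv/ve) = exp(1358.3/13387.057915) = 1.10678971
m_prop = m_dry * (mr - 1) = 2580.8 * (1.10678971 - 1)
m_prop = 275.6029 kg

275.6029 kg


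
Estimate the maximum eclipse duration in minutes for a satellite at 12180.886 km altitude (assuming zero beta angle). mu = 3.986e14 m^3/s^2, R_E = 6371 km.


r = 18551.8860 km
T = 419.1236 min
Eclipse fraction = arcsin(R_E/r)/pi = arcsin(6371.0000/18551.8860)/pi
= arcsin(0.3434152)/pi = 0.1115838
Eclipse duration = 0.1115838 * 419.1236 = 46.7674 min

46.7674 minutes


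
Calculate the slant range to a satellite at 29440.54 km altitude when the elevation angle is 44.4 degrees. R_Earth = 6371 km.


h = 29440.54 km, el = 44.4 deg
d = -R_E*sin(el) + sqrt((R_E*sin(el))^2 + 2*R_E*h + h^2)
d = -6371.0000*sin(0.7749262) + sqrt((6371.0000*0.6996633)^2 + 2*6371.0000*29440.54 + 29440.54^2)
d = 31063.5168 km

31063.5168 km


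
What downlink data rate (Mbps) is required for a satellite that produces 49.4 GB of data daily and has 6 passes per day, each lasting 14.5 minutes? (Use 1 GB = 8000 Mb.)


total contact time = 6 * 14.5 * 60 = 5220.0000 s
data = 49.4 GB = 395200.0000 Mb
rate = 395200.0000 / 5220.0000 = 75.7088 Mbps

75.7088 Mbps


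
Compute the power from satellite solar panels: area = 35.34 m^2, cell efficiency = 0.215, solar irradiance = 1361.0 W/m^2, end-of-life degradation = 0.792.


P = area * eta * S * degradation
P = 35.34 * 0.215 * 1361.0 * 0.792
P = 8190.0832 W

8190.0832 W


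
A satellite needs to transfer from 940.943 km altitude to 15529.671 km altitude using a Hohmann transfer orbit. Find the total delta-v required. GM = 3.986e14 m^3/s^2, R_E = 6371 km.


r1 = 7311.9430 km = 7.311943e+06 m
r2 = 21900.6710 km = 2.1900671e+07 m
dv1 = sqrt(mu/r1)*(sqrt(2*r2/(r1+r2)) - 1) = 1657.5514 m/s
dv2 = sqrt(mu/r2)*(1 - sqrt(2*r1/(r1+r2))) = 1247.7226 m/s
total dv = |dv1| + |dv2| = 1657.5514 + 1247.7226 = 2905.2740 m/s = 2.9053 km/s

2.9053 km/s


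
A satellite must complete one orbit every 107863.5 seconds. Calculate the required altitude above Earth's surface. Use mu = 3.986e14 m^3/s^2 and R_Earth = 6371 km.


T = 107863.5 s
r = (mu*T^2/(4*pi^2))^(1/3) = (3.986e14 * 107863.5^2 / (4*pi^2))^(1/3)
r = 4.8975122e+07 m = 48975.1218 km
alt = r - R_E = 48975.1218 - 6371 = 42604.1218 km

42604.1218 km


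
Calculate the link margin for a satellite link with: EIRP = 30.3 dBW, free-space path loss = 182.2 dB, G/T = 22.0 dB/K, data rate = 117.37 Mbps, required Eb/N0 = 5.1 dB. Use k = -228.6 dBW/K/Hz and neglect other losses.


C/N0 = EIRP - FSPL + G/T - k = 30.3 - 182.2 + 22.0 - (-228.6)
C/N0 = 98.7000 dB-Hz
R_b = 117.37 Mbps = 1.1737e+08 bps -> 10*log10(R_b) = 80.6956 dB-Hz
Eb/N0 = C/N0 - 10*log10(R_b) = 98.7000 - 80.6956 = 18.0044 dB
Margin = Eb/N0 - Eb/N0_req = 18.0044 - 5.1 = 12.9044 dB (link closes)

12.9044 dB


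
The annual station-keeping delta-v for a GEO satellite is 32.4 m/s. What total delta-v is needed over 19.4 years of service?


dV = rate * years = 32.4 * 19.4
dV = 628.5600 m/s

628.5600 m/s


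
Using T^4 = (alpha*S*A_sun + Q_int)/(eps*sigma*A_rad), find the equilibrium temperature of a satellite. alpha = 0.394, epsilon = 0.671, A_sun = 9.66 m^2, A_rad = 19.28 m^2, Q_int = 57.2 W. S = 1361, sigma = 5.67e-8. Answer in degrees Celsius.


Numerator = alpha*S*A_sun + Q_int = 0.394*1361*9.66 + 57.2 = 5237.2204 W
Denominator = eps*sigma*A_rad = 0.671*5.67e-8*19.28 = 7.335211e-07 W/K^4
T^4 = 7.1398362e+09 K^4
T = 290.6846 K = 17.5346 C

17.5346 degrees Celsius


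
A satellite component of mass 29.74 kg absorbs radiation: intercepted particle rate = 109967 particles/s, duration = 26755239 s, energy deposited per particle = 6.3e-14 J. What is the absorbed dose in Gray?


Total energy deposited = rate * time * E_per
  = 109967 * 26755239 * 6.3e-14 = 0.1853582 J
Dose = E_total / mass = 0.1853582 / 29.74
Dose = 0.006232622 Gy

0.0062 Gy


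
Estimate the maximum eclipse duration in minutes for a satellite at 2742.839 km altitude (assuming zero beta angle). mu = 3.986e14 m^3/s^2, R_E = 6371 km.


r = 9113.8390 km
T = 144.3152 min
Eclipse fraction = arcsin(R_E/r)/pi = arcsin(6371.0000/9113.8390)/pi
= arcsin(0.6990468)/pi = 0.2463921
Eclipse duration = 0.2463921 * 144.3152 = 35.5581 min

35.5581 minutes


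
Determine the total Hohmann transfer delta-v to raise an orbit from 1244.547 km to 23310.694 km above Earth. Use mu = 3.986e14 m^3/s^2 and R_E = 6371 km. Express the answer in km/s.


r1 = 7615.5470 km = 7.615547e+06 m
r2 = 29681.6940 km = 2.9681694e+07 m
dv1 = sqrt(mu/r1)*(sqrt(2*r2/(r1+r2)) - 1) = 1892.5723 m/s
dv2 = sqrt(mu/r2)*(1 - sqrt(2*r1/(r1+r2))) = 1322.7717 m/s
total dv = |dv1| + |dv2| = 1892.5723 + 1322.7717 = 3215.3440 m/s = 3.2153 km/s

3.2153 km/s


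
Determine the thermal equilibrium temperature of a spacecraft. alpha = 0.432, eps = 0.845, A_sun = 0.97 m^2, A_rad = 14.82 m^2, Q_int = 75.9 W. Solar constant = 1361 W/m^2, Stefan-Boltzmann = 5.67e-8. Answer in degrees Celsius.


Numerator = alpha*S*A_sun + Q_int = 0.432*1361*0.97 + 75.9 = 646.2134 W
Denominator = eps*sigma*A_rad = 0.845*5.67e-8*14.82 = 7.1004843e-07 W/K^4
T^4 = 9.100977e+08 K^4
T = 173.6889 K = -99.4611 C

-99.4611 degrees Celsius


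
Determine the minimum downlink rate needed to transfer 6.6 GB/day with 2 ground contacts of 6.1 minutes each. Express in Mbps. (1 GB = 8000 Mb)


total contact time = 2 * 6.1 * 60 = 732.0000 s
data = 6.6 GB = 52800.0000 Mb
rate = 52800.0000 / 732.0000 = 72.1311 Mbps

72.1311 Mbps


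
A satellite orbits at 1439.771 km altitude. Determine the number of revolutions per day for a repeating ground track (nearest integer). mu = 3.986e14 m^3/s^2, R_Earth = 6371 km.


r = 7.810771e+06 m
T = 2*pi*sqrt(r^3/mu) = 6869.9263 s = 114.4988 min
revs/day = 1440 / 114.4988 = 12.5766
Rounded: 13 revolutions per day

13 revolutions per day


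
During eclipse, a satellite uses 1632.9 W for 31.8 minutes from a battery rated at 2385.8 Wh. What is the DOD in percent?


E_used = P * t / 60 = 1632.9 * 31.8 / 60 = 865.4370 Wh
DOD = E_used / E_total * 100 = 865.4370 / 2385.8 * 100
DOD = 36.2745 %

36.2745 %


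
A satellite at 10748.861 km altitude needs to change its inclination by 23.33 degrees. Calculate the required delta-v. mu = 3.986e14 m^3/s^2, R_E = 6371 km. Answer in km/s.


r = 17119.8610 km = 1.7119861e+07 m
V = sqrt(mu/r) = 4825.2357 m/s
di = 23.33 deg = 0.4071853 rad
dV = 2*V*sin(di/2) = 2*4825.2357*sin(0.2035927)
dV = 1951.2200 m/s = 1.9512 km/s

1.9512 km/s


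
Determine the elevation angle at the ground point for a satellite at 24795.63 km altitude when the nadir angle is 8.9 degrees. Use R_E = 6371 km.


r = R_E + alt = 31166.6300 km
Law of sines in the satellite / Earth-center / ground-point triangle:
  sin(nadir)/R_E = sin(90 + el)/r  =>  cos(el) = (r/R_E)*sin(nadir)
cos(el) = (31166.6300 / 6371.0000) * sin(8.9 deg) = 0.7568359
el = arccos(0.7568359) = 40.8140 deg
(Earth-central angle = 90 - nadir - el = 40.2860 deg)

40.8140 degrees


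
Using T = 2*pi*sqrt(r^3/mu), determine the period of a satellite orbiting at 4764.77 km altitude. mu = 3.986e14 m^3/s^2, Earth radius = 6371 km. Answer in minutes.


r = 11135.7700 km = 1.113577e+07 m
T = 2*pi*sqrt(r^3/mu) = 2*pi*sqrt(1.3808953e+21 / 3.986e14)
T = 11694.7677 s = 194.9128 min

194.9128 minutes


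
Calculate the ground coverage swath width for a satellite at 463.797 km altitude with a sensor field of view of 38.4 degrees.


FOV = 38.4 deg = 0.6702064 rad
swath = 2 * alt * tan(FOV/2) = 2 * 463.797 * tan(0.3351032)
swath = 2 * 463.797 * 0.3482368
swath = 323.0224 km

323.0224 km


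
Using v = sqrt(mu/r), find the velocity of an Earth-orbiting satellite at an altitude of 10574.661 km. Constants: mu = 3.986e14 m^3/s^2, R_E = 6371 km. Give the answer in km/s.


r = R_E + alt = 6371.0 + 10574.661 = 16945.6610 km = 1.6945661e+07 m
v = sqrt(mu/r) = sqrt(3.986e14 / 1.6945661e+07) = 4849.9738 m/s = 4.8500 km/s

4.8500 km/s


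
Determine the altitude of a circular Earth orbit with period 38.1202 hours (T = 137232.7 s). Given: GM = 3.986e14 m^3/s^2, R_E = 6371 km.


T = 137232.7 s
r = (mu*T^2/(4*pi^2))^(1/3) = (3.986e14 * 137232.7^2 / (4*pi^2))^(1/3)
r = 5.7503939e+07 m = 57503.9385 km
alt = r - R_E = 57503.9385 - 6371 = 51132.9385 km

51132.9385 km


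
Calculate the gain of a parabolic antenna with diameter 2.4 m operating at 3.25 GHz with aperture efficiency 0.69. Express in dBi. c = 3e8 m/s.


lambda = c/f = 3e8 / 3.25e+09 = 0.09230769 m
G = eta*(pi*D/lambda)^2 = 0.69*(pi*2.4/0.09230769)^2
G = 4603.5783 (linear)
G = 10*log10(4603.5783) = 36.6310 dBi

36.6310 dBi


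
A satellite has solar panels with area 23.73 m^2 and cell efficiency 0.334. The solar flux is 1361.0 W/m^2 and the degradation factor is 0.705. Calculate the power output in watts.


P = area * eta * S * degradation
P = 23.73 * 0.334 * 1361.0 * 0.705
P = 7604.8639 W

7604.8639 W


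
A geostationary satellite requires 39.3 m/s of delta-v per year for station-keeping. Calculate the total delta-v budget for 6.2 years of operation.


dV = rate * years = 39.3 * 6.2
dV = 243.6600 m/s

243.6600 m/s


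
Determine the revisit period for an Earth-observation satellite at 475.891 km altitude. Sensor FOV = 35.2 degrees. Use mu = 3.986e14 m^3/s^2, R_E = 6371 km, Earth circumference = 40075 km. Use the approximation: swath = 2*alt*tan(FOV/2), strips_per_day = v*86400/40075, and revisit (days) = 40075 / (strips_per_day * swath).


swath = 2*475.891*tan(0.3071779) = 301.9230 km
v = sqrt(mu/r) = 7629.9544 m/s = 7.6300 km/s
strips/day = v*86400/40075 = 7.6300*86400/40075 = 16.4499
coverage/day = strips * swath = 16.4499 * 301.9230 = 4966.5910 km
revisit = 40075 / 4966.5910 = 8.0689 days

8.0689 days


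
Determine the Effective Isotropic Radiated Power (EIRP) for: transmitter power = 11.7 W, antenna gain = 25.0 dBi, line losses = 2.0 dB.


Pt = 11.7 W = 10.6819 dBW
EIRP = Pt_dBW + Gt - losses = 10.6819 + 25.0 - 2.0 = 33.6819 dBW

33.6819 dBW


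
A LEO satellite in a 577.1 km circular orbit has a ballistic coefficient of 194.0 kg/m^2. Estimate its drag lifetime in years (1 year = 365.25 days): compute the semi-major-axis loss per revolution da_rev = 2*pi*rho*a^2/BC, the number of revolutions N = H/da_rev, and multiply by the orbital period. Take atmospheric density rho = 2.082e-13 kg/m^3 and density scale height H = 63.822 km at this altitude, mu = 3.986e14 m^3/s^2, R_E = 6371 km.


a = R_E + alt = 6948.1000 km = 6.9481e+06 m
da_rev = 2*pi*rho*a^2/BC = 2*pi*2.082e-13*(6.9481e+06)^2/194.0 = 0.325529975 m per revolution
N = H/da_rev = 63822.0000 m / 0.325529975 m = 196055.6784 revolutions
P = 2*pi*sqrt(a^3/mu) = 5763.8187 s
lifetime = N*P = 196055.6784 * 5763.8187 = 1.1300294e+09 s = 13079.0438 days
years = 13079.0438 / 365.25 = 35.8085 years

35.8085 years


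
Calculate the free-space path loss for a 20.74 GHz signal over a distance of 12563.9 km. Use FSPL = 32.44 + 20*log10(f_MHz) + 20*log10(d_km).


f = 20.74 GHz = 20740.0000 MHz
d = 12563.9 km
FSPL = 32.44 + 20*log10(20740.0000) + 20*log10(12563.9)
FSPL = 32.44 + 86.3362 + 81.9825
FSPL = 200.7587 dB

200.7587 dB


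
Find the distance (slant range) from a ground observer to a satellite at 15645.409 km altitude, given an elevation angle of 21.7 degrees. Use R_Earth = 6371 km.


h = 15645.409 km, el = 21.7 deg
d = -R_E*sin(el) + sqrt((R_E*sin(el))^2 + 2*R_E*h + h^2)
d = -6371.0000*sin(0.3787364) + sqrt((6371.0000*0.3697468)^2 + 2*6371.0000*15645.409 + 15645.409^2)
d = 18850.0441 km

18850.0441 km


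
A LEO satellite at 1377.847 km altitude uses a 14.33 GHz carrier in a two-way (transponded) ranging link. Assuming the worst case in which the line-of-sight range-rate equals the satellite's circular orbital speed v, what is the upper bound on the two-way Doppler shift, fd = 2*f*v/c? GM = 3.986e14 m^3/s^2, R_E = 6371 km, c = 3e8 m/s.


r = 7.748847e+06 m
v = sqrt(mu/r) = 7172.1622 m/s (worst-case radial velocity)
f = 14.33 GHz = 1.433e+10 Hz
fd = 2*f*v/c = 2*1.433e+10*7172.1622/3.0e+08
fd = 685180.5647 Hz

685180.5647 Hz


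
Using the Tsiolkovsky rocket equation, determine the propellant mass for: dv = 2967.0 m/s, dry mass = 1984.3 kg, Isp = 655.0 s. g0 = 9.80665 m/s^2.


ve = Isp * g0 = 655.0 * 9.80665 = 6423.355750 m/s
mass ratio = exp(dv/ve) = exp(2967.0/6423.355750) = 1.58709943
m_prop = m_dry * (mr - 1) = 1984.3 * (1.58709943 - 1)
m_prop = 1164.9814 kg

1164.9814 kg


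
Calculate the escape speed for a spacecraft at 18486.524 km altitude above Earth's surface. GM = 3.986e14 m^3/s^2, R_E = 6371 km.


r = 6371.0 + 18486.524 = 24857.5240 km = 2.4857524e+07 m
v_esc = sqrt(2*mu/r) = sqrt(2*3.986e14 / 2.4857524e+07)
v_esc = 5663.1063 m/s = 5.6631 km/s

5.6631 km/s


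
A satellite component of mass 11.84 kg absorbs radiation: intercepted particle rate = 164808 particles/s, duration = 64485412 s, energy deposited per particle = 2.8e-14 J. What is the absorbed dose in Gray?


Total energy deposited = rate * time * E_per
  = 164808 * 64485412 * 2.8e-14 = 0.2975759 J
Dose = E_total / mass = 0.2975759 / 11.84
Dose = 0.0251331 Gy

0.0251 Gy
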